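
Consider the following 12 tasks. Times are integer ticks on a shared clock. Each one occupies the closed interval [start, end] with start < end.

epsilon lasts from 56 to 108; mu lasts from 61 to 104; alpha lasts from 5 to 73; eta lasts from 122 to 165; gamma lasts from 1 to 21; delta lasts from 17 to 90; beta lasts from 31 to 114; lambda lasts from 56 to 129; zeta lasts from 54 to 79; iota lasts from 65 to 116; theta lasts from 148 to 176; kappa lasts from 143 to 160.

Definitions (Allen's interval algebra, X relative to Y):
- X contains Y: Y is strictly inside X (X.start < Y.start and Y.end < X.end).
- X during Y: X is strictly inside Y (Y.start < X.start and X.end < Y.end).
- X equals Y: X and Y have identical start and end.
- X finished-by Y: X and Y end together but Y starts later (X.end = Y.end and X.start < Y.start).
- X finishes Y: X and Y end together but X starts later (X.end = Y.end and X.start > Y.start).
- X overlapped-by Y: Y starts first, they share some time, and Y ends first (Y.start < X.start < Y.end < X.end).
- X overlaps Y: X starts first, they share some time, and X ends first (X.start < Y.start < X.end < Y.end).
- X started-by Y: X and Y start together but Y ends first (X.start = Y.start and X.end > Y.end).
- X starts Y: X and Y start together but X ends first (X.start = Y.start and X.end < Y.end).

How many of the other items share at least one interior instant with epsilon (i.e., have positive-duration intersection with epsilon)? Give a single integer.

7

Target epsilon = [56, 108].
alpha [5, 73] → overlaps → counts.
beta [31, 114] → contains → counts.
delta [17, 90] → overlaps → counts.
eta [122, 165] → after → no.
gamma [1, 21] → before → no.
iota [65, 116] → overlapped-by → counts.
kappa [143, 160] → after → no.
lambda [56, 129] → started-by → counts.
mu [61, 104] → during → counts.
theta [148, 176] → after → no.
zeta [54, 79] → overlaps → counts.
Total: 7.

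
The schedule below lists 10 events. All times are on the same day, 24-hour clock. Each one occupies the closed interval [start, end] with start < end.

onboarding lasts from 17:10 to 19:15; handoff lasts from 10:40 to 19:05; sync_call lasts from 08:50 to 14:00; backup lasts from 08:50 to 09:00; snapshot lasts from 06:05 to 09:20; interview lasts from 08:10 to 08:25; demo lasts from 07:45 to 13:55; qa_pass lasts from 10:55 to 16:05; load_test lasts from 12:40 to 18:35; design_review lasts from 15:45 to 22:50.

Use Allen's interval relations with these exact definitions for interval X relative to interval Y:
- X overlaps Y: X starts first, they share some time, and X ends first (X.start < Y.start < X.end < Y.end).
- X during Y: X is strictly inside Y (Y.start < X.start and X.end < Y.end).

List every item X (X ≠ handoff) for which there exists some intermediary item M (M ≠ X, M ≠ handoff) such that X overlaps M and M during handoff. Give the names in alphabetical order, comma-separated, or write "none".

demo, qa_pass, sync_call

Target handoff = [10:40, 19:05].
Intermediaries M with M during handoff: load_test, qa_pass.
Via load_test — items with X overlaps load_test: demo, qa_pass, sync_call.
Via qa_pass — items with X overlaps qa_pass: demo, sync_call.
Union: demo, qa_pass, sync_call.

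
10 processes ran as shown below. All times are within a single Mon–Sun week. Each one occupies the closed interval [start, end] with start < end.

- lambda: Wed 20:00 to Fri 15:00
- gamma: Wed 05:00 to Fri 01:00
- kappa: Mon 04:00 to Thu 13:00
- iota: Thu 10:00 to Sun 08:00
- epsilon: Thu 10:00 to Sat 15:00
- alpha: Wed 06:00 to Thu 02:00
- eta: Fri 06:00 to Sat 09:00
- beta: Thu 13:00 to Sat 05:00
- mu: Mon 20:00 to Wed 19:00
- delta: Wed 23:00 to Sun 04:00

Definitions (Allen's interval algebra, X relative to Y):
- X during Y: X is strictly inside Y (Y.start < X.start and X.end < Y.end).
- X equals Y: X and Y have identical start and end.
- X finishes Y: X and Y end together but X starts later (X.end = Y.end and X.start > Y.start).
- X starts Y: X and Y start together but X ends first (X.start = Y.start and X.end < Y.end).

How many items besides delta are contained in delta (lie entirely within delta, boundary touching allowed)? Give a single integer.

3

Target delta = [Wed 23:00, Sun 04:00].
alpha [Wed 06:00, Thu 02:00] → overlaps → no.
beta [Thu 13:00, Sat 05:00] → during → counts.
epsilon [Thu 10:00, Sat 15:00] → during → counts.
eta [Fri 06:00, Sat 09:00] → during → counts.
gamma [Wed 05:00, Fri 01:00] → overlaps → no.
iota [Thu 10:00, Sun 08:00] → overlapped-by → no.
kappa [Mon 04:00, Thu 13:00] → overlaps → no.
lambda [Wed 20:00, Fri 15:00] → overlaps → no.
mu [Mon 20:00, Wed 19:00] → before → no.
Total: 3.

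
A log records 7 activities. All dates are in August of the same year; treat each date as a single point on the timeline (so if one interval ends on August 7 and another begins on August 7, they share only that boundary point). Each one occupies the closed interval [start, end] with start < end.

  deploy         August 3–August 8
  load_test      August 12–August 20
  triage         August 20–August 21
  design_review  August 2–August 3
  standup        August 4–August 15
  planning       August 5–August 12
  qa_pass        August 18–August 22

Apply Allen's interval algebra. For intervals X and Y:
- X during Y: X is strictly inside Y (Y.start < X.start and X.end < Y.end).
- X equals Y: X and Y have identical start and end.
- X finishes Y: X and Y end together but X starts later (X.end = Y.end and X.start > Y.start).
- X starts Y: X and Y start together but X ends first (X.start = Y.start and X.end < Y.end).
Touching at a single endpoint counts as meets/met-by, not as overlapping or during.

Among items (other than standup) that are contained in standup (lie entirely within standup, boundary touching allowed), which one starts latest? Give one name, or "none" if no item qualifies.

Target standup = [August 4, August 15].
deploy [August 3, August 8] → overlaps → excluded.
design_review [August 2, August 3] → before → excluded.
load_test [August 12, August 20] → overlapped-by → excluded.
planning [August 5, August 12] → during → candidate.
qa_pass [August 18, August 22] → after → excluded.
triage [August 20, August 21] → after → excluded.
Among candidates, latest start is August 5 → planning.

planning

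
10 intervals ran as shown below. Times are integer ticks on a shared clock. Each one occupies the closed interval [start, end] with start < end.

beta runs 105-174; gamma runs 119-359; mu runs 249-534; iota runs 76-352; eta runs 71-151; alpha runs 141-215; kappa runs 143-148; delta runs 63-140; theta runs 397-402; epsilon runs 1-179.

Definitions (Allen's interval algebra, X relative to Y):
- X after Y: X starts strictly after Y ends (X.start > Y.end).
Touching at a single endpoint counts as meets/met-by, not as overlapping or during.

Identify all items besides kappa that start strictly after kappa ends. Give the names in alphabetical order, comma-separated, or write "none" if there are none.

mu, theta

Target kappa = [143, 148].
alpha [141, 215] → contains → no.
beta [105, 174] → contains → no.
delta [63, 140] → before → no.
epsilon [1, 179] → contains → no.
eta [71, 151] → contains → no.
gamma [119, 359] → contains → no.
iota [76, 352] → contains → no.
mu [249, 534] → after → yes.
theta [397, 402] → after → yes.
Result: mu, theta.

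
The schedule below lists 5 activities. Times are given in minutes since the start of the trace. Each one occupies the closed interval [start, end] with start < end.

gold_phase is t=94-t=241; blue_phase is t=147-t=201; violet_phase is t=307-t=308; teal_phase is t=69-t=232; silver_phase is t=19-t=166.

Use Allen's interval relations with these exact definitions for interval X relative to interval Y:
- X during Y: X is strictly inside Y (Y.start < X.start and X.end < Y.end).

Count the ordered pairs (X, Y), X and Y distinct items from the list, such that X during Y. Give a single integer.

2

Checking all 20 ordered pairs for relation 'during'; matching pairs in alphabetical order:
(blue_phase, gold_phase): blue_phase during gold_phase ✓
(blue_phase, teal_phase): blue_phase during teal_phase ✓
Count: 2.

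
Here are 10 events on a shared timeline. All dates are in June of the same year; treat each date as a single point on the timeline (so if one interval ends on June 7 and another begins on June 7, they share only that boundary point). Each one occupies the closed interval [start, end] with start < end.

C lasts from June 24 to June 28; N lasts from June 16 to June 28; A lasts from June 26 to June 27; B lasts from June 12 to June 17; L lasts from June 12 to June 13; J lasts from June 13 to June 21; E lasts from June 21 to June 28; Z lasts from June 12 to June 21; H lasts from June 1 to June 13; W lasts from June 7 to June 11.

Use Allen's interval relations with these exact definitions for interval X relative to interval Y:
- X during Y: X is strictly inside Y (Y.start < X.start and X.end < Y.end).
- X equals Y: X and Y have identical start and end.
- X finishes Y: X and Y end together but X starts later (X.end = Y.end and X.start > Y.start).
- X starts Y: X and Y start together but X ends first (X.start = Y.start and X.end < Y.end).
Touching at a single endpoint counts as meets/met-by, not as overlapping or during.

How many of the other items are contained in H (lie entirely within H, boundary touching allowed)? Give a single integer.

2

Target H = [June 1, June 13].
A [June 26, June 27] → after → no.
B [June 12, June 17] → overlapped-by → no.
C [June 24, June 28] → after → no.
E [June 21, June 28] → after → no.
J [June 13, June 21] → met-by → no.
L [June 12, June 13] → finishes → counts.
N [June 16, June 28] → after → no.
W [June 7, June 11] → during → counts.
Z [June 12, June 21] → overlapped-by → no.
Total: 2.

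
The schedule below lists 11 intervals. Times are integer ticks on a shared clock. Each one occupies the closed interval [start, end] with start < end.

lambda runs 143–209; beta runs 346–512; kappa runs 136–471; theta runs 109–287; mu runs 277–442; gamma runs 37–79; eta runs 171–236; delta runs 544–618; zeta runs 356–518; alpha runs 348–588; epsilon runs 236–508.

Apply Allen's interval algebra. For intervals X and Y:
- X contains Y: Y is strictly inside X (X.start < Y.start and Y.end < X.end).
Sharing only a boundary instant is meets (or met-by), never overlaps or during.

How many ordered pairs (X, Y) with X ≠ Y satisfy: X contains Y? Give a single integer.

7

Checking all 110 ordered pairs for relation 'contains'; matching pairs in alphabetical order:
(alpha, zeta): alpha contains zeta ✓
(epsilon, mu): epsilon contains mu ✓
(kappa, eta): kappa contains eta ✓
(kappa, lambda): kappa contains lambda ✓
(kappa, mu): kappa contains mu ✓
(theta, eta): theta contains eta ✓
(theta, lambda): theta contains lambda ✓
Count: 7.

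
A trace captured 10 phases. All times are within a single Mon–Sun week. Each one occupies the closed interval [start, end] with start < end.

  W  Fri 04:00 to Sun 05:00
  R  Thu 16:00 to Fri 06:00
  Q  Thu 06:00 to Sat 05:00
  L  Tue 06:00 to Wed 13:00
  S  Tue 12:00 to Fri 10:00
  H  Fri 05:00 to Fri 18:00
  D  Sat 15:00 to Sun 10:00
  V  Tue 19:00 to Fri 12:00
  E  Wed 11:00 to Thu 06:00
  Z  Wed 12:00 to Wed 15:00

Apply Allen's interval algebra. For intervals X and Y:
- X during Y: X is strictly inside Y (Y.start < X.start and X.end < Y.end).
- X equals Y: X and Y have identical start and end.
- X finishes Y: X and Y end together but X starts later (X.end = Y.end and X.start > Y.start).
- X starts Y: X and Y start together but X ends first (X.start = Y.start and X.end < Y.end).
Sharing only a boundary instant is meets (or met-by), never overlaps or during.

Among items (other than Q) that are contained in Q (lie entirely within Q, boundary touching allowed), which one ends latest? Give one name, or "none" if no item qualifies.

H

Target Q = [Thu 06:00, Sat 05:00].
D [Sat 15:00, Sun 10:00] → after → excluded.
E [Wed 11:00, Thu 06:00] → meets → excluded.
H [Fri 05:00, Fri 18:00] → during → candidate.
L [Tue 06:00, Wed 13:00] → before → excluded.
R [Thu 16:00, Fri 06:00] → during → candidate.
S [Tue 12:00, Fri 10:00] → overlaps → excluded.
V [Tue 19:00, Fri 12:00] → overlaps → excluded.
W [Fri 04:00, Sun 05:00] → overlapped-by → excluded.
Z [Wed 12:00, Wed 15:00] → before → excluded.
Among candidates, latest end is Fri 18:00 → H.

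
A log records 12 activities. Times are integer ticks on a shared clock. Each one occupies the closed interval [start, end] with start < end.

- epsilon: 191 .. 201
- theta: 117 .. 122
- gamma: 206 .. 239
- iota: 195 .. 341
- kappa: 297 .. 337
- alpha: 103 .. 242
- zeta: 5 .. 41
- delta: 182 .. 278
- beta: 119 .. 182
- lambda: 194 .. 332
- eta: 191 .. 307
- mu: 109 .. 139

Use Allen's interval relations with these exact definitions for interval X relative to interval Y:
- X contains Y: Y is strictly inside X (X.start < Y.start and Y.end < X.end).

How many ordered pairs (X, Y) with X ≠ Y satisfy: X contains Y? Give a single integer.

Checking all 132 ordered pairs for relation 'contains'; matching pairs in alphabetical order:
(alpha, beta): alpha contains beta ✓
(alpha, epsilon): alpha contains epsilon ✓
(alpha, gamma): alpha contains gamma ✓
(alpha, mu): alpha contains mu ✓
(alpha, theta): alpha contains theta ✓
(delta, epsilon): delta contains epsilon ✓
(delta, gamma): delta contains gamma ✓
(eta, gamma): eta contains gamma ✓
(iota, gamma): iota contains gamma ✓
(iota, kappa): iota contains kappa ✓
(lambda, gamma): lambda contains gamma ✓
(mu, theta): mu contains theta ✓
Count: 12.

12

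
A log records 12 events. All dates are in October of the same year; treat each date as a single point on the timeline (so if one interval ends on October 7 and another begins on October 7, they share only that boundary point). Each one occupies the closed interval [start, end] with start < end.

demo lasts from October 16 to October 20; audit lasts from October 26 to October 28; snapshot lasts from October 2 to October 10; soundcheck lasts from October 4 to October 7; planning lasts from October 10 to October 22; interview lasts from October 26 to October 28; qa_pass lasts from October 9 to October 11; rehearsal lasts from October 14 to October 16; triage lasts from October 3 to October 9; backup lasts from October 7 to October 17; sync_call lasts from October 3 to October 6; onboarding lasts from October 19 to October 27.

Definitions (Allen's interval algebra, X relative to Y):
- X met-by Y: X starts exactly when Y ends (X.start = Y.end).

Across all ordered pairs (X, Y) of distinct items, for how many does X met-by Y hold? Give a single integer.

4

Checking all 132 ordered pairs for relation 'met-by'; matching pairs in alphabetical order:
(backup, soundcheck): backup met-by soundcheck ✓
(demo, rehearsal): demo met-by rehearsal ✓
(planning, snapshot): planning met-by snapshot ✓
(qa_pass, triage): qa_pass met-by triage ✓
Count: 4.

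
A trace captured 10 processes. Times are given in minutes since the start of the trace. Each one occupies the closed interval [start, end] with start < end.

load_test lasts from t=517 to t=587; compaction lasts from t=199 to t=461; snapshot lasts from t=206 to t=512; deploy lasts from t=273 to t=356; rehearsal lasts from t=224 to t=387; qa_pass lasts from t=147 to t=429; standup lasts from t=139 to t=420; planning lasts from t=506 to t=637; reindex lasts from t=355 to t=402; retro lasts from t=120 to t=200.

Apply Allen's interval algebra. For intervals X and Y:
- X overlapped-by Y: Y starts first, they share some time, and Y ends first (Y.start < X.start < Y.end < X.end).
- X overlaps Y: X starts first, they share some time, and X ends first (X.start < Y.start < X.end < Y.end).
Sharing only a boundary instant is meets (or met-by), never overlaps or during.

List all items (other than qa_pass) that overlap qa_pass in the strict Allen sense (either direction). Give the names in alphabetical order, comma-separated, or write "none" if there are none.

compaction, retro, snapshot, standup

Target qa_pass = [t=147, t=429].
compaction [t=199, t=461] → overlapped-by → yes.
deploy [t=273, t=356] → during → no.
load_test [t=517, t=587] → after → no.
planning [t=506, t=637] → after → no.
rehearsal [t=224, t=387] → during → no.
reindex [t=355, t=402] → during → no.
retro [t=120, t=200] → overlaps → yes.
snapshot [t=206, t=512] → overlapped-by → yes.
standup [t=139, t=420] → overlaps → yes.
Result: compaction, retro, snapshot, standup.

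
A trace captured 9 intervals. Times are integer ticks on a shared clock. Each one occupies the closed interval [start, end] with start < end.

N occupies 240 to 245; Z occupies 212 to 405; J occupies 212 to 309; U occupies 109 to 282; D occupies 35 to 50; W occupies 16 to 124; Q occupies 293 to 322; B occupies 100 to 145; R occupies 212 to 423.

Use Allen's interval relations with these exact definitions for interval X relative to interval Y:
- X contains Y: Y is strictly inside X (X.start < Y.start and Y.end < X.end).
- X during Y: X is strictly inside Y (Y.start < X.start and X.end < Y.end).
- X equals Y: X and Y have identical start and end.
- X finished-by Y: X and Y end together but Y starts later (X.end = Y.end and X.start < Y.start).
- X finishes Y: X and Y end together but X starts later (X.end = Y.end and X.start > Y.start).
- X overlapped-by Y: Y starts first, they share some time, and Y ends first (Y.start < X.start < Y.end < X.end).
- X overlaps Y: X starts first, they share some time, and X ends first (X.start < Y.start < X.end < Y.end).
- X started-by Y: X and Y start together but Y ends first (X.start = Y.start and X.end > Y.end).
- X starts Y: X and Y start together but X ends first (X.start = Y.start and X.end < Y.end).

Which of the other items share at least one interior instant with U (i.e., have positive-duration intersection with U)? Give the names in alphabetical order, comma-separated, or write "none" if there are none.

B, J, N, R, W, Z

Target U = [109, 282].
B [100, 145] → overlaps → yes.
D [35, 50] → before → no.
J [212, 309] → overlapped-by → yes.
N [240, 245] → during → yes.
Q [293, 322] → after → no.
R [212, 423] → overlapped-by → yes.
W [16, 124] → overlaps → yes.
Z [212, 405] → overlapped-by → yes.
Result: B, J, N, R, W, Z.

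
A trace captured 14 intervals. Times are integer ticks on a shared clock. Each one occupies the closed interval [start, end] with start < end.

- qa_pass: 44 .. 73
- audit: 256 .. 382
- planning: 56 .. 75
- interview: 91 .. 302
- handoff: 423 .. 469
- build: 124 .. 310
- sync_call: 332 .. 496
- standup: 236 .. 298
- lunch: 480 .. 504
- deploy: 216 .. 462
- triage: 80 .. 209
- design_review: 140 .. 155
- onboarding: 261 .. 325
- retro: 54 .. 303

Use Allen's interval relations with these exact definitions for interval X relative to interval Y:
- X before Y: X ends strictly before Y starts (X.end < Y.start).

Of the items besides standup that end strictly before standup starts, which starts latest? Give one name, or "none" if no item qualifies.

design_review

Target standup = [236, 298].
audit [256, 382] → overlapped-by → excluded.
build [124, 310] → contains → excluded.
deploy [216, 462] → contains → excluded.
design_review [140, 155] → before → candidate.
handoff [423, 469] → after → excluded.
interview [91, 302] → contains → excluded.
lunch [480, 504] → after → excluded.
onboarding [261, 325] → overlapped-by → excluded.
planning [56, 75] → before → candidate.
qa_pass [44, 73] → before → candidate.
retro [54, 303] → contains → excluded.
sync_call [332, 496] → after → excluded.
triage [80, 209] → before → candidate.
Among candidates, latest start is 140 → design_review.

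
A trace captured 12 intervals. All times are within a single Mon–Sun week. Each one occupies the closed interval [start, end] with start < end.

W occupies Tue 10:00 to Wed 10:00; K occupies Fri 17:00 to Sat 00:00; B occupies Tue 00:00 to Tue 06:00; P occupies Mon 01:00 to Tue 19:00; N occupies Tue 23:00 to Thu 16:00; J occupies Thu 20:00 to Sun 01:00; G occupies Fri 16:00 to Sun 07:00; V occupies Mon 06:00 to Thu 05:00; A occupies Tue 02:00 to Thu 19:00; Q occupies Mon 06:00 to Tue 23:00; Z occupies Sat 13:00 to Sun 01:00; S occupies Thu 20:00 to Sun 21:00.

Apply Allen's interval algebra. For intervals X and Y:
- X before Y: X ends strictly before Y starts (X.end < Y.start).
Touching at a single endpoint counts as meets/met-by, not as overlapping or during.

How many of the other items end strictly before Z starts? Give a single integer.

8

Target Z = [Sat 13:00, Sun 01:00].
A [Tue 02:00, Thu 19:00] → before → counts.
B [Tue 00:00, Tue 06:00] → before → counts.
G [Fri 16:00, Sun 07:00] → contains → no.
J [Thu 20:00, Sun 01:00] → finished-by → no.
K [Fri 17:00, Sat 00:00] → before → counts.
N [Tue 23:00, Thu 16:00] → before → counts.
P [Mon 01:00, Tue 19:00] → before → counts.
Q [Mon 06:00, Tue 23:00] → before → counts.
S [Thu 20:00, Sun 21:00] → contains → no.
V [Mon 06:00, Thu 05:00] → before → counts.
W [Tue 10:00, Wed 10:00] → before → counts.
Total: 8.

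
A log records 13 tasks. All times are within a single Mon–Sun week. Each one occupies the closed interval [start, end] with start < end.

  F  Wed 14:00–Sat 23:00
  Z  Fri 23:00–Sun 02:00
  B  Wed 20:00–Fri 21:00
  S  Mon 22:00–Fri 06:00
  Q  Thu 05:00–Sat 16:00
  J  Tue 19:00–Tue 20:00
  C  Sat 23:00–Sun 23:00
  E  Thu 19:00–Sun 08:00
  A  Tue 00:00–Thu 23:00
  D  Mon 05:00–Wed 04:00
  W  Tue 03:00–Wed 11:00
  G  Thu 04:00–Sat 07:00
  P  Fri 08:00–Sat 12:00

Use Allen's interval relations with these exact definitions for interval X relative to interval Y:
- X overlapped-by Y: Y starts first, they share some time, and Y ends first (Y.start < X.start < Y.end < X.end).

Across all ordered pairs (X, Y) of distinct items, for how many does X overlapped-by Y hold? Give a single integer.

Checking all 156 ordered pairs for relation 'overlapped-by'; matching pairs in alphabetical order:
(A, D): A overlapped-by D ✓
(B, A): B overlapped-by A ✓
(B, S): B overlapped-by S ✓
(C, E): C overlapped-by E ✓
(C, Z): C overlapped-by Z ✓
(E, A): E overlapped-by A ✓
(E, B): E overlapped-by B ✓
(E, F): E overlapped-by F ✓
(E, G): E overlapped-by G ✓
(E, Q): E overlapped-by Q ✓
(E, S): E overlapped-by S ✓
(F, A): F overlapped-by A ✓
(F, S): F overlapped-by S ✓
(G, A): G overlapped-by A ✓
(G, B): G overlapped-by B ✓
(G, S): G overlapped-by S ✓
(P, B): P overlapped-by B ✓
(P, G): P overlapped-by G ✓
(Q, A): Q overlapped-by A ✓
(Q, B): Q overlapped-by B ✓
(Q, G): Q overlapped-by G ✓
(Q, S): Q overlapped-by S ✓
(S, D): S overlapped-by D ✓
(W, D): W overlapped-by D ✓
... plus 4 further pairs not listed.
Count: 28.

28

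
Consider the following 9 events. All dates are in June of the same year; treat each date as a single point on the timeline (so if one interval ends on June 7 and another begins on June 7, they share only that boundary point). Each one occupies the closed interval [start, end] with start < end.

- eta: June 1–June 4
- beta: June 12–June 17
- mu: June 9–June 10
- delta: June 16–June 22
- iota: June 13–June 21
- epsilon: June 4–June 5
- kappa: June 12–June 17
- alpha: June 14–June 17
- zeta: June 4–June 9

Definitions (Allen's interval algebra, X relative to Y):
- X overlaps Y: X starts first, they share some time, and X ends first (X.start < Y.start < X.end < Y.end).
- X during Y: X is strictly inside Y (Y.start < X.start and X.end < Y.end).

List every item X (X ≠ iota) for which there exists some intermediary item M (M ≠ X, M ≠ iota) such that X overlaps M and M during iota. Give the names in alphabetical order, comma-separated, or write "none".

none

Target iota = [June 13, June 21].
Intermediaries M with M during iota: alpha.
Via alpha — items with X overlaps alpha: none.
Union: none.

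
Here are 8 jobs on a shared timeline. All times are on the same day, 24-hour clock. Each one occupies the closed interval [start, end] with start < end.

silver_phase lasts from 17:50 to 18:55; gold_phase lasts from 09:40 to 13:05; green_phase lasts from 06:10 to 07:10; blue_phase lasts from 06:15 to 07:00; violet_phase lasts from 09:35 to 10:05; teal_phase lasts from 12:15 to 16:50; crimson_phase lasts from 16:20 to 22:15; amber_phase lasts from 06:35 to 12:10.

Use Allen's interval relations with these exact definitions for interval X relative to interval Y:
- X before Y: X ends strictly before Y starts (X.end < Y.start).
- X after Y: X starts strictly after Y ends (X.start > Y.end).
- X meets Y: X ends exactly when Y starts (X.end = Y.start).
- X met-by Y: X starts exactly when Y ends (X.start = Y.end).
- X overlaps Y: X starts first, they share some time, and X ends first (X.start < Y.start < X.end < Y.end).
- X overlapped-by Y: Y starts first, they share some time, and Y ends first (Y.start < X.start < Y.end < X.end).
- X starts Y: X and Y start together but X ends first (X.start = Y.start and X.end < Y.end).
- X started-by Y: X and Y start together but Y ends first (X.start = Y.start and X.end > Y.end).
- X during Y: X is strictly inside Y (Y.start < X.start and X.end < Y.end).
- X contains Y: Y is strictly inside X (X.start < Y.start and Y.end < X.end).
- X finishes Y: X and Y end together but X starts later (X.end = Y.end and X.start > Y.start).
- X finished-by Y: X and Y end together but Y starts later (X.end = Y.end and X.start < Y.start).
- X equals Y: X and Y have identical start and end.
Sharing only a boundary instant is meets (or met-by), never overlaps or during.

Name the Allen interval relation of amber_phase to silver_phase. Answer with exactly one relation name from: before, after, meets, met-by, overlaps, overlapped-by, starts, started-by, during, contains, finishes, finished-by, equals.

before

amber_phase = [06:35, 12:10]; silver_phase = [17:50, 18:55].
Compare endpoints: amber_phase.start < silver_phase.start, amber_phase.start < silver_phase.end, amber_phase.end < silver_phase.start, amber_phase.end < silver_phase.end.
That pattern is 'before'.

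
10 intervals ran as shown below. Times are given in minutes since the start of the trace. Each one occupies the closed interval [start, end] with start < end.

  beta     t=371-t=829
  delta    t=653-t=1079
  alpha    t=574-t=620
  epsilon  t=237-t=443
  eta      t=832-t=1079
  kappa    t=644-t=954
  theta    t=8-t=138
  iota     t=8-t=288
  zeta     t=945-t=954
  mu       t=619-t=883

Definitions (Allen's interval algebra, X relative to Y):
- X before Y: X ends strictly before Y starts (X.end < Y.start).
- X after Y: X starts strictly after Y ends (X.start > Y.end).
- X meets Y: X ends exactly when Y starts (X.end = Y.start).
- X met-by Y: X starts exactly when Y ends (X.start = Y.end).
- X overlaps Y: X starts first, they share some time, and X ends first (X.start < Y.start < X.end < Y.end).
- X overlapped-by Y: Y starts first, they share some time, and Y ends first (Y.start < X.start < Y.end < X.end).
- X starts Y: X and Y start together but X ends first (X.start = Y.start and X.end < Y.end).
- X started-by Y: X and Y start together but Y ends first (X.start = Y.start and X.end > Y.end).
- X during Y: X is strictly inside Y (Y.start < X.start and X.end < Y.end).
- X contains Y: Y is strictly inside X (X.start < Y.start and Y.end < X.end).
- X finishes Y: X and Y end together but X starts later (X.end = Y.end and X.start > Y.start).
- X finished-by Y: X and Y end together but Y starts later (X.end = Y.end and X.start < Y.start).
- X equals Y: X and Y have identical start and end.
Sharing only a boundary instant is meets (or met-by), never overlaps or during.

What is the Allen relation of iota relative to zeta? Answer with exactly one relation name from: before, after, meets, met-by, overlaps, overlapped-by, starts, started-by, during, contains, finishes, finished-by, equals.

before

iota = [t=8, t=288]; zeta = [t=945, t=954].
Compare endpoints: iota.start < zeta.start, iota.start < zeta.end, iota.end < zeta.start, iota.end < zeta.end.
That pattern is 'before'.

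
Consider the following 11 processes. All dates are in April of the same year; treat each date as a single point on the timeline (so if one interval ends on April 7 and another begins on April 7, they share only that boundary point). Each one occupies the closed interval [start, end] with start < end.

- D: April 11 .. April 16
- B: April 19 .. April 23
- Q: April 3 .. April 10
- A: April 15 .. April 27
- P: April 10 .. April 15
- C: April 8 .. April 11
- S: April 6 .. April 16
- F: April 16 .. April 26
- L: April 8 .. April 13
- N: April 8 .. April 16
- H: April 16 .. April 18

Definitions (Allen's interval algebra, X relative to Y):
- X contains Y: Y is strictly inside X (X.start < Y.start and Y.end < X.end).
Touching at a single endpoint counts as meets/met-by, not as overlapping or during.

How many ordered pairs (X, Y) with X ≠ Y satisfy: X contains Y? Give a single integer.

8

Checking all 110 ordered pairs for relation 'contains'; matching pairs in alphabetical order:
(A, B): A contains B ✓
(A, F): A contains F ✓
(A, H): A contains H ✓
(F, B): F contains B ✓
(N, P): N contains P ✓
(S, C): S contains C ✓
(S, L): S contains L ✓
(S, P): S contains P ✓
Count: 8.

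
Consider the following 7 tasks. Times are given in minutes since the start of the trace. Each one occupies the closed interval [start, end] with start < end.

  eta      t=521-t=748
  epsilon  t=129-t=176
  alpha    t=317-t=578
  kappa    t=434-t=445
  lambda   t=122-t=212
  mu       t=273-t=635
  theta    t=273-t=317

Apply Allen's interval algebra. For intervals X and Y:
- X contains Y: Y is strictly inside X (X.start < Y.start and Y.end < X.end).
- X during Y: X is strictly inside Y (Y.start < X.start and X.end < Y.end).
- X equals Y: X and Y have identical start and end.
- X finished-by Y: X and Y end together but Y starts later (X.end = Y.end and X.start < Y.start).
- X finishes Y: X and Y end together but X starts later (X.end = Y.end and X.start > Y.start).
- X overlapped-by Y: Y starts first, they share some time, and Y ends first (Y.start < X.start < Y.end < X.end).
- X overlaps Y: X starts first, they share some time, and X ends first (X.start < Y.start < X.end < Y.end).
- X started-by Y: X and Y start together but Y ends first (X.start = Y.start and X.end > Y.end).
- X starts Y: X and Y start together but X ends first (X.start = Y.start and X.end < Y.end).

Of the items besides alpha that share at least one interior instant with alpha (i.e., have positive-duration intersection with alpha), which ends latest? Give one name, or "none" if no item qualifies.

Target alpha = [t=317, t=578].
epsilon [t=129, t=176] → before → excluded.
eta [t=521, t=748] → overlapped-by → candidate.
kappa [t=434, t=445] → during → candidate.
lambda [t=122, t=212] → before → excluded.
mu [t=273, t=635] → contains → candidate.
theta [t=273, t=317] → meets → excluded.
Among candidates, latest end is t=748 → eta.

eta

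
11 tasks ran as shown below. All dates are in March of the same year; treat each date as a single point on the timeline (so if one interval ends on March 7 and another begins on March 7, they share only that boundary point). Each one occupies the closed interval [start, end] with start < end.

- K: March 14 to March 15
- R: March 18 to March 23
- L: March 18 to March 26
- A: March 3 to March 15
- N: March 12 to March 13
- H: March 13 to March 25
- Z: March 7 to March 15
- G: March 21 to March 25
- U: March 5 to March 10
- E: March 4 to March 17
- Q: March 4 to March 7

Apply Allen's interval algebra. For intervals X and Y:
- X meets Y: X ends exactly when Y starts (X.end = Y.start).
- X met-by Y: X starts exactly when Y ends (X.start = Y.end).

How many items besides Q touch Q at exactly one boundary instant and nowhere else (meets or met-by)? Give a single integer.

1

Target Q = [March 4, March 7].
A [March 3, March 15] → contains → no.
E [March 4, March 17] → started-by → no.
G [March 21, March 25] → after → no.
H [March 13, March 25] → after → no.
K [March 14, March 15] → after → no.
L [March 18, March 26] → after → no.
N [March 12, March 13] → after → no.
R [March 18, March 23] → after → no.
U [March 5, March 10] → overlapped-by → no.
Z [March 7, March 15] → met-by → counts.
Total: 1.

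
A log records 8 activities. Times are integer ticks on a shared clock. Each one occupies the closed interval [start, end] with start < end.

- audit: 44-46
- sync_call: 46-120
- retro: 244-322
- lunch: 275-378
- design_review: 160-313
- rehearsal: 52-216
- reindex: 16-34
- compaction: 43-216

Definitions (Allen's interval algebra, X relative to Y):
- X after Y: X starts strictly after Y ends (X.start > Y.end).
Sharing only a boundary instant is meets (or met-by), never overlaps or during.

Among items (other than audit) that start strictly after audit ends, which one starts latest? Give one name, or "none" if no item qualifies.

Target audit = [44, 46].
compaction [43, 216] → contains → excluded.
design_review [160, 313] → after → candidate.
lunch [275, 378] → after → candidate.
rehearsal [52, 216] → after → candidate.
reindex [16, 34] → before → excluded.
retro [244, 322] → after → candidate.
sync_call [46, 120] → met-by → excluded.
Among candidates, latest start is 275 → lunch.

lunch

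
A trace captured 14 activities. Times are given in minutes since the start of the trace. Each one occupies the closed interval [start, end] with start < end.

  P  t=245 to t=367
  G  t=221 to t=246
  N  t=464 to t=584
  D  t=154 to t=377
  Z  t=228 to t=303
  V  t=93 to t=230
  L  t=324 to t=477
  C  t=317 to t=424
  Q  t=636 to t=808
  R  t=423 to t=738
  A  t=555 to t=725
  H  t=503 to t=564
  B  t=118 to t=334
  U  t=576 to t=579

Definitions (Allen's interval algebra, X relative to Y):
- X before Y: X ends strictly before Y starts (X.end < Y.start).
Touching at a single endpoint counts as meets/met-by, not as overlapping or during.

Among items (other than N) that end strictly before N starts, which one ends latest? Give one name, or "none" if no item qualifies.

C

Target N = [t=464, t=584].
A [t=555, t=725] → overlapped-by → excluded.
B [t=118, t=334] → before → candidate.
C [t=317, t=424] → before → candidate.
D [t=154, t=377] → before → candidate.
G [t=221, t=246] → before → candidate.
H [t=503, t=564] → during → excluded.
L [t=324, t=477] → overlaps → excluded.
P [t=245, t=367] → before → candidate.
Q [t=636, t=808] → after → excluded.
R [t=423, t=738] → contains → excluded.
U [t=576, t=579] → during → excluded.
V [t=93, t=230] → before → candidate.
Z [t=228, t=303] → before → candidate.
Among candidates, latest end is t=424 → C.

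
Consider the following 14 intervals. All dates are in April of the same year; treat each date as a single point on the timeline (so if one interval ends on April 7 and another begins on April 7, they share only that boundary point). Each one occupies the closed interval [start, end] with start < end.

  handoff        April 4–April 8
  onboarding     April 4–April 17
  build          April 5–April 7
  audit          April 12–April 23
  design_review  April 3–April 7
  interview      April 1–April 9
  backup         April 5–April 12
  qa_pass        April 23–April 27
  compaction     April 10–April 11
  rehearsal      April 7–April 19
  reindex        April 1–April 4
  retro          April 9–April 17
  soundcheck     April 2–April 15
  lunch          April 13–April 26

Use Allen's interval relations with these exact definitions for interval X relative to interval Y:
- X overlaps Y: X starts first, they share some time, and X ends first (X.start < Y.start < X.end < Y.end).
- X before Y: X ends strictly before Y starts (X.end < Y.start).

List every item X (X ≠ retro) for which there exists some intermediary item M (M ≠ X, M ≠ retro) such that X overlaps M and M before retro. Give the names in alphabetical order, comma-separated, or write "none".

Target retro = [April 9, April 17].
Intermediaries M with M before retro: build, design_review, handoff, reindex.
Via build — items with X overlaps build: none.
Via design_review — items with X overlaps design_review: reindex.
Via handoff — items with X overlaps handoff: design_review.
Via reindex — items with X overlaps reindex: none.
Union: design_review, reindex.

design_review, reindex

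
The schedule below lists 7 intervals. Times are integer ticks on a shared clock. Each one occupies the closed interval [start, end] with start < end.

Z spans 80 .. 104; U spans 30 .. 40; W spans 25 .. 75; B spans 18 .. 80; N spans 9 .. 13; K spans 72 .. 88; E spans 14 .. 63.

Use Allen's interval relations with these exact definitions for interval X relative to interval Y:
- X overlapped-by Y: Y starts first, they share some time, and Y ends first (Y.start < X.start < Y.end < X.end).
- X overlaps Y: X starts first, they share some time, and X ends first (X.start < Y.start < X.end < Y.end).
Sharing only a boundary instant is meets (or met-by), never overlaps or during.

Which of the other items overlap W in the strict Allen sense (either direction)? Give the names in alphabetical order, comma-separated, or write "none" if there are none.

Target W = [25, 75].
B [18, 80] → contains → no.
E [14, 63] → overlaps → yes.
K [72, 88] → overlapped-by → yes.
N [9, 13] → before → no.
U [30, 40] → during → no.
Z [80, 104] → after → no.
Result: E, K.

E, K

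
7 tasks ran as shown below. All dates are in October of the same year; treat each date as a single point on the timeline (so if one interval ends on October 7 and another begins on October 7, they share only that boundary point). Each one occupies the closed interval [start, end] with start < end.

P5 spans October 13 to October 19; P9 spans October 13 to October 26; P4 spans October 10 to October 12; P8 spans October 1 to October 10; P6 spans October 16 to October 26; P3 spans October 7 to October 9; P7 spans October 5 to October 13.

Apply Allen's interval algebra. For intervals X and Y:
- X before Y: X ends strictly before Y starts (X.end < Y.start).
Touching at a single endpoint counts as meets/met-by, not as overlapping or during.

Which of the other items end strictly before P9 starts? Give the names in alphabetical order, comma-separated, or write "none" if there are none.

P3, P4, P8

Target P9 = [October 13, October 26].
P3 [October 7, October 9] → before → yes.
P4 [October 10, October 12] → before → yes.
P5 [October 13, October 19] → starts → no.
P6 [October 16, October 26] → finishes → no.
P7 [October 5, October 13] → meets → no.
P8 [October 1, October 10] → before → yes.
Result: P3, P4, P8.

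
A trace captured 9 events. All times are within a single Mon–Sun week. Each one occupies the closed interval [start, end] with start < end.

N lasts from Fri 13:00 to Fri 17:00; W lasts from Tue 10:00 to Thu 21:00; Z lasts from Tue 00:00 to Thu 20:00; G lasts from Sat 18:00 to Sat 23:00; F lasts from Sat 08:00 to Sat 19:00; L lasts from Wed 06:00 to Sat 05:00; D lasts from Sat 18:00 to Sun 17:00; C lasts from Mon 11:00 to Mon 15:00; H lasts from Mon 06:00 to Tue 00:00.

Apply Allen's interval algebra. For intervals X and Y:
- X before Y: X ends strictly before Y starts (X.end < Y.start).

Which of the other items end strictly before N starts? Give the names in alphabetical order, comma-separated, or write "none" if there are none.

C, H, W, Z

Target N = [Fri 13:00, Fri 17:00].
C [Mon 11:00, Mon 15:00] → before → yes.
D [Sat 18:00, Sun 17:00] → after → no.
F [Sat 08:00, Sat 19:00] → after → no.
G [Sat 18:00, Sat 23:00] → after → no.
H [Mon 06:00, Tue 00:00] → before → yes.
L [Wed 06:00, Sat 05:00] → contains → no.
W [Tue 10:00, Thu 21:00] → before → yes.
Z [Tue 00:00, Thu 20:00] → before → yes.
Result: C, H, W, Z.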